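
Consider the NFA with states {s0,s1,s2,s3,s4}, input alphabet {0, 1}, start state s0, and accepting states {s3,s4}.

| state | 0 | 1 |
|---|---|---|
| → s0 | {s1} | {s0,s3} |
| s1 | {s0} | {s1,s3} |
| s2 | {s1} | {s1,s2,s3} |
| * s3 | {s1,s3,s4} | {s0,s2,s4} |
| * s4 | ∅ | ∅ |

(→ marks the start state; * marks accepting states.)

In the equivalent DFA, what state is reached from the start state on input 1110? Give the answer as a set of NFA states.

Start: {s0}.
δ(s0,1) = {s0,s3}.
Union: {s0,s3}.
After 1: {s0,s3}.
δ(s0,1) = {s0,s3}; δ(s3,1) = {s0,s2,s4}.
Union: {s0,s2,s3,s4}.
After 1: {s0,s2,s3,s4}.
δ(s0,1) = {s0,s3}; δ(s2,1) = {s1,s2,s3}; δ(s3,1) = {s0,s2,s4}; δ(s4,1) = ∅.
Union: {s0,s1,s2,s3,s4}.
After 1: {s0,s1,s2,s3,s4}.
δ(s0,0) = {s1}; δ(s1,0) = {s0}; δ(s2,0) = {s1}; δ(s3,0) = {s1,s3,s4}; δ(s4,0) = ∅.
Union: {s0,s1,s3,s4}.
After 0: {s0,s1,s3,s4}.

{s0,s1,s3,s4}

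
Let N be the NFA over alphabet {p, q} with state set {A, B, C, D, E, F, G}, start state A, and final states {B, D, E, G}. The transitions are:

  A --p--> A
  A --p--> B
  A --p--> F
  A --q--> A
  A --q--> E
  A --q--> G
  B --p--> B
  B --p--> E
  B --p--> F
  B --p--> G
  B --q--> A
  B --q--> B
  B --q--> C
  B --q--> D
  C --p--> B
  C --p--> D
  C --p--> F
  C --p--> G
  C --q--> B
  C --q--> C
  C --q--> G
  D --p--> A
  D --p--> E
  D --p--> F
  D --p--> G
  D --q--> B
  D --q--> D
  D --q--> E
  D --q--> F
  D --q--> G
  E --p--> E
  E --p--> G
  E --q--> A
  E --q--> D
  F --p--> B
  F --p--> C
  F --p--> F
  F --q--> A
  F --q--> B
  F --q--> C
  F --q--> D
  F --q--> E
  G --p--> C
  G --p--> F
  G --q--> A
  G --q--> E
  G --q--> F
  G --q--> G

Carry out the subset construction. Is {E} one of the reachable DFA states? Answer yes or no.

no

Start state of the DFA: {A}.
{A} --p--> {A, B, F}  [new]
{A} --q--> {A, E, G}  [new]
{A, B, F} --p--> {A, B, C, E, F, G}  [new]
{A, B, F} --q--> {A, B, C, D, E, G}  [new]
{A, E, G} --p--> {A, B, C, E, F, G}  [seen]
{A, E, G} --q--> {A, D, E, F, G}  [new]
{A, B, C, E, F, G} --p--> {A, B, C, D, E, F, G}  [new]
{A, B, C, E, F, G} --q--> {A, B, C, D, E, F, G}  [seen]
{A, B, C, D, E, G} --p--> {A, B, C, D, E, F, G}  [seen]
{A, B, C, D, E, G} --q--> {A, B, C, D, E, F, G}  [seen]
{A, D, E, F, G} --p--> {A, B, C, E, F, G}  [seen]
{A, D, E, F, G} --q--> {A, B, C, D, E, F, G}  [seen]
{A, B, C, D, E, F, G} --p--> {A, B, C, D, E, F, G}  [seen]
{A, B, C, D, E, F, G} --q--> {A, B, C, D, E, F, G}  [seen]
Reachable DFA states: {A}, {A, B, F}, {A, E, G}, {A, B, C, E, F, G}, {A, B, C, D, E, G}, {A, D, E, F, G}, {A, B, C, D, E, F, G}.
{E} is not among them.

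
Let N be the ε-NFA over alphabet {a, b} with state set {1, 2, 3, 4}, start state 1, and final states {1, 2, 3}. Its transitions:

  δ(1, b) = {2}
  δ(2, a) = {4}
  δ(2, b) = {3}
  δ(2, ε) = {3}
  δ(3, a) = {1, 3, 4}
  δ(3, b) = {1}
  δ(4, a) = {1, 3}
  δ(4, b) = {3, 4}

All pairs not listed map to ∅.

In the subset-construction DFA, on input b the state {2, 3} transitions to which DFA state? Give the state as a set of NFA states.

δ(2,b) = {3}; δ(3,b) = {1}.
Union: {1, 3}.

{1, 3}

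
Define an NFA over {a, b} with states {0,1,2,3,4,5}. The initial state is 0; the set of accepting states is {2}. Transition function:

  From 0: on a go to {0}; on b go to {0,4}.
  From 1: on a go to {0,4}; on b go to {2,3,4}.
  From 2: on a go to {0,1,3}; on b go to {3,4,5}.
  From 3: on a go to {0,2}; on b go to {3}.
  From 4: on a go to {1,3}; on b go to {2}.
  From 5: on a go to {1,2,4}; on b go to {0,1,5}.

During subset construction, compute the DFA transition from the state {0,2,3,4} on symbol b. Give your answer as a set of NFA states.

δ(0,b) = {0,4}; δ(2,b) = {3,4,5}; δ(3,b) = {3}; δ(4,b) = {2}.
Union: {0,2,3,4,5}.

{0,2,3,4,5}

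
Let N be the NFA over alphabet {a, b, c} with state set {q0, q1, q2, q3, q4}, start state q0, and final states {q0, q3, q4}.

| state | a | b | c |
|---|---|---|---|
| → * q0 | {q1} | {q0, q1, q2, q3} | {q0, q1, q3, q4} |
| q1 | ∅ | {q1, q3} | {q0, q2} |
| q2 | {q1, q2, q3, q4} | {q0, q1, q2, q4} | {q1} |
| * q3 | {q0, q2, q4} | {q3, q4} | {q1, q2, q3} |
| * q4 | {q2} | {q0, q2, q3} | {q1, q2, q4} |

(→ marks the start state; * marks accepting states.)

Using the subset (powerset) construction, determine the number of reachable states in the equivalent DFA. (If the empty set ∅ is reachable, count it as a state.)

Start state of the DFA: {q0}.
{q0} --a--> {q1}  [new]
{q0} --b--> {q0, q1, q2, q3}  [new]
{q0} --c--> {q0, q1, q3, q4}  [new]
{q1} --a--> ∅  [new]
{q1} --b--> {q1, q3}  [new]
{q1} --c--> {q0, q2}  [new]
{q0, q1, q2, q3} --a--> {q0, q1, q2, q3, q4}  [new]
{q0, q1, q2, q3} --b--> {q0, q1, q2, q3, q4}  [seen]
{q0, q1, q2, q3} --c--> {q0, q1, q2, q3, q4}  [seen]
{q0, q1, q3, q4} --a--> {q0, q1, q2, q4}  [new]
{q0, q1, q3, q4} --b--> {q0, q1, q2, q3, q4}  [seen]
{q0, q1, q3, q4} --c--> {q0, q1, q2, q3, q4}  [seen]
∅ --a--> ∅  [seen]
∅ --b--> ∅  [seen]
∅ --c--> ∅  [seen]
{q1, q3} --a--> {q0, q2, q4}  [new]
{q1, q3} --b--> {q1, q3, q4}  [new]
{q1, q3} --c--> {q0, q1, q2, q3}  [seen]
{q0, q2} --a--> {q1, q2, q3, q4}  [new]
{q0, q2} --b--> {q0, q1, q2, q3, q4}  [seen]
{q0, q2} --c--> {q0, q1, q3, q4}  [seen]
{q0, q1, q2, q3, q4} --a--> {q0, q1, q2, q3, q4}  [seen]
{q0, q1, q2, q3, q4} --b--> {q0, q1, q2, q3, q4}  [seen]
{q0, q1, q2, q3, q4} --c--> {q0, q1, q2, q3, q4}  [seen]
{q0, q1, q2, q4} --a--> {q1, q2, q3, q4}  [seen]
{q0, q1, q2, q4} --b--> {q0, q1, q2, q3, q4}  [seen]
{q0, q1, q2, q4} --c--> {q0, q1, q2, q3, q4}  [seen]
{q0, q2, q4} --a--> {q1, q2, q3, q4}  [seen]
{q0, q2, q4} --b--> {q0, q1, q2, q3, q4}  [seen]
{q0, q2, q4} --c--> {q0, q1, q2, q3, q4}  [seen]
{q1, q3, q4} --a--> {q0, q2, q4}  [seen]
{q1, q3, q4} --b--> {q0, q1, q2, q3, q4}  [seen]
{q1, q3, q4} --c--> {q0, q1, q2, q3, q4}  [seen]
{q1, q2, q3, q4} --a--> {q0, q1, q2, q3, q4}  [seen]
{q1, q2, q3, q4} --b--> {q0, q1, q2, q3, q4}  [seen]
{q1, q2, q3, q4} --c--> {q0, q1, q2, q3, q4}  [seen]
Reachable DFA states: {q0}, {q1}, {q0, q1, q2, q3}, {q0, q1, q3, q4}, ∅, {q1, q3}, {q0, q2}, {q0, q1, q2, q3, q4}, {q0, q1, q2, q4}, {q0, q2, q4}, {q1, q3, q4}, {q1, q2, q3, q4}.

12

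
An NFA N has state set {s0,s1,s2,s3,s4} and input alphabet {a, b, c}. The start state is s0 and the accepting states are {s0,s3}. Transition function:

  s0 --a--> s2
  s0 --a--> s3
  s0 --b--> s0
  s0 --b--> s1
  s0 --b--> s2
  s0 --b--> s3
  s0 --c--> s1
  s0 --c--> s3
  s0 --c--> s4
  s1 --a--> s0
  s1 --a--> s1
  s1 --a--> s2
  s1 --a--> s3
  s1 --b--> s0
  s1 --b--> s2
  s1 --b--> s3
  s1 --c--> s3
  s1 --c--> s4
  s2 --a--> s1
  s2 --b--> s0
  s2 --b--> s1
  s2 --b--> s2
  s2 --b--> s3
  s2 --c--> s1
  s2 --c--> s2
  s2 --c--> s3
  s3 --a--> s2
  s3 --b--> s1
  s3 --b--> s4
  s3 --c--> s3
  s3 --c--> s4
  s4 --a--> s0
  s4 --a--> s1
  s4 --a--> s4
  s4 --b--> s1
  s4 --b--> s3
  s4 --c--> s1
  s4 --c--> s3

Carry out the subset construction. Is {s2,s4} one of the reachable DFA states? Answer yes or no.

Start state of the DFA: {s0}.
{s0} --a--> {s2,s3}  [new]
{s0} --b--> {s0,s1,s2,s3}  [new]
{s0} --c--> {s1,s3,s4}  [new]
{s2,s3} --a--> {s1,s2}  [new]
{s2,s3} --b--> {s0,s1,s2,s3,s4}  [new]
{s2,s3} --c--> {s1,s2,s3,s4}  [new]
{s0,s1,s2,s3} --a--> {s0,s1,s2,s3}  [seen]
{s0,s1,s2,s3} --b--> {s0,s1,s2,s3,s4}  [seen]
{s0,s1,s2,s3} --c--> {s1,s2,s3,s4}  [seen]
{s1,s3,s4} --a--> {s0,s1,s2,s3,s4}  [seen]
{s1,s3,s4} --b--> {s0,s1,s2,s3,s4}  [seen]
{s1,s3,s4} --c--> {s1,s3,s4}  [seen]
{s1,s2} --a--> {s0,s1,s2,s3}  [seen]
{s1,s2} --b--> {s0,s1,s2,s3}  [seen]
{s1,s2} --c--> {s1,s2,s3,s4}  [seen]
{s0,s1,s2,s3,s4} --a--> {s0,s1,s2,s3,s4}  [seen]
{s0,s1,s2,s3,s4} --b--> {s0,s1,s2,s3,s4}  [seen]
{s0,s1,s2,s3,s4} --c--> {s1,s2,s3,s4}  [seen]
{s1,s2,s3,s4} --a--> {s0,s1,s2,s3,s4}  [seen]
{s1,s2,s3,s4} --b--> {s0,s1,s2,s3,s4}  [seen]
{s1,s2,s3,s4} --c--> {s1,s2,s3,s4}  [seen]
Reachable DFA states: {s0}, {s2,s3}, {s0,s1,s2,s3}, {s1,s3,s4}, {s1,s2}, {s0,s1,s2,s3,s4}, {s1,s2,s3,s4}.
{s2,s4} is not among them.

no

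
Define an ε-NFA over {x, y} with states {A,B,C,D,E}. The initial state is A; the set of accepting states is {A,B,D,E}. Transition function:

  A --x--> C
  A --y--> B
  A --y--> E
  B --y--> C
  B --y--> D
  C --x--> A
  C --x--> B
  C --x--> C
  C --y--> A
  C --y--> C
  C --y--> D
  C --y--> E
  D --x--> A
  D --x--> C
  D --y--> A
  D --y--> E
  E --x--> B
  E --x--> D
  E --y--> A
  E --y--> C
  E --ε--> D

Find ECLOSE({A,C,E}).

{A,C,D,E}

Begin with {A,C,E}.
E →ε {D}; add D.
ε-closure = {A,C,D,E}.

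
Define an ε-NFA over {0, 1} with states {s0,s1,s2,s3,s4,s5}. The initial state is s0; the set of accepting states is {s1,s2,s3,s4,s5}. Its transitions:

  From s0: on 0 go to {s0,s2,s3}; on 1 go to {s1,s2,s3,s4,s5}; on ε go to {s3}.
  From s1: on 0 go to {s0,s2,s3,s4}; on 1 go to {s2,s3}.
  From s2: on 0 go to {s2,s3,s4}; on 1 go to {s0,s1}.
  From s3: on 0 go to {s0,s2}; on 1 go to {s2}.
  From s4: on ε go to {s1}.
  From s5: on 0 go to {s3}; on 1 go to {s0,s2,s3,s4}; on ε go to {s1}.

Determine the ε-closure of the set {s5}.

{s1,s5}

Begin with {s5}.
s5 →ε {s1}; add s1.
ε-closure = {s1,s5}.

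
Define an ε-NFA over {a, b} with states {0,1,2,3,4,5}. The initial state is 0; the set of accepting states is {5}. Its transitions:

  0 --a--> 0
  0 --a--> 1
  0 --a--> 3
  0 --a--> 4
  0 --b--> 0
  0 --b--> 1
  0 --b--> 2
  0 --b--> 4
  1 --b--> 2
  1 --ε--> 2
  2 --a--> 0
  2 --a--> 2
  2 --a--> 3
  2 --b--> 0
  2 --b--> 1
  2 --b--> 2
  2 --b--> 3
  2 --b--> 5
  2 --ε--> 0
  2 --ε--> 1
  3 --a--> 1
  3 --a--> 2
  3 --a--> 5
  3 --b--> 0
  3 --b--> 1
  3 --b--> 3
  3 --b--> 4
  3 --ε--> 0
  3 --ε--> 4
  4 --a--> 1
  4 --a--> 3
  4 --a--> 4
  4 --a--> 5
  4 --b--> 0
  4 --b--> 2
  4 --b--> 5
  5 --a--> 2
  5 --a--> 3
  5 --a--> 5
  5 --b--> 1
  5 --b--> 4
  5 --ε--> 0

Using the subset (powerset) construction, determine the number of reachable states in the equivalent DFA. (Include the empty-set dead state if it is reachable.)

4

Start state of the DFA: {0} (ε-closure of the NFA start).
{0} --a--> {0,1,2,3,4}  [new]
{0} --b--> {0,1,2,4}  [new]
{0,1,2,3,4} --a--> {0,1,2,3,4,5}  [new]
{0,1,2,3,4} --b--> {0,1,2,3,4,5}  [seen]
{0,1,2,4} --a--> {0,1,2,3,4,5}  [seen]
{0,1,2,4} --b--> {0,1,2,3,4,5}  [seen]
{0,1,2,3,4,5} --a--> {0,1,2,3,4,5}  [seen]
{0,1,2,3,4,5} --b--> {0,1,2,3,4,5}  [seen]
Reachable DFA states: {0}, {0,1,2,3,4}, {0,1,2,4}, {0,1,2,3,4,5}.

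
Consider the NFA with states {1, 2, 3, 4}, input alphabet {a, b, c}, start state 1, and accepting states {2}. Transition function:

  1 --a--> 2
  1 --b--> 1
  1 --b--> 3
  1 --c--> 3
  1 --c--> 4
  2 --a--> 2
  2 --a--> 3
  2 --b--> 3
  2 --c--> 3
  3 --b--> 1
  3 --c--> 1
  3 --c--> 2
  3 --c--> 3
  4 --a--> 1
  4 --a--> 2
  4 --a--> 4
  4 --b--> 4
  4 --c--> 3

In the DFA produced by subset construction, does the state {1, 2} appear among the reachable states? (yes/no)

no

Start state of the DFA: {1}.
{1} --a--> {2}  [new]
{1} --b--> {1, 3}  [new]
{1} --c--> {3, 4}  [new]
{2} --a--> {2, 3}  [new]
{2} --b--> {3}  [new]
{2} --c--> {3}  [seen]
{1, 3} --a--> {2}  [seen]
{1, 3} --b--> {1, 3}  [seen]
{1, 3} --c--> {1, 2, 3, 4}  [new]
{3, 4} --a--> {1, 2, 4}  [new]
{3, 4} --b--> {1, 4}  [new]
{3, 4} --c--> {1, 2, 3}  [new]
{2, 3} --a--> {2, 3}  [seen]
{2, 3} --b--> {1, 3}  [seen]
{2, 3} --c--> {1, 2, 3}  [seen]
{3} --a--> ∅  [new]
{3} --b--> {1}  [seen]
{3} --c--> {1, 2, 3}  [seen]
{1, 2, 3, 4} --a--> {1, 2, 3, 4}  [seen]
{1, 2, 3, 4} --b--> {1, 3, 4}  [new]
{1, 2, 3, 4} --c--> {1, 2, 3, 4}  [seen]
{1, 2, 4} --a--> {1, 2, 3, 4}  [seen]
{1, 2, 4} --b--> {1, 3, 4}  [seen]
{1, 2, 4} --c--> {3, 4}  [seen]
{1, 4} --a--> {1, 2, 4}  [seen]
{1, 4} --b--> {1, 3, 4}  [seen]
{1, 4} --c--> {3, 4}  [seen]
{1, 2, 3} --a--> {2, 3}  [seen]
{1, 2, 3} --b--> {1, 3}  [seen]
{1, 2, 3} --c--> {1, 2, 3, 4}  [seen]
∅ --a--> ∅  [seen]
∅ --b--> ∅  [seen]
∅ --c--> ∅  [seen]
{1, 3, 4} --a--> {1, 2, 4}  [seen]
{1, 3, 4} --b--> {1, 3, 4}  [seen]
{1, 3, 4} --c--> {1, 2, 3, 4}  [seen]
Reachable DFA states: {1}, {2}, {1, 3}, {3, 4}, {2, 3}, {3}, {1, 2, 3, 4}, {1, 2, 4}, {1, 4}, {1, 2, 3}, ∅, {1, 3, 4}.
{1, 2} is not among them.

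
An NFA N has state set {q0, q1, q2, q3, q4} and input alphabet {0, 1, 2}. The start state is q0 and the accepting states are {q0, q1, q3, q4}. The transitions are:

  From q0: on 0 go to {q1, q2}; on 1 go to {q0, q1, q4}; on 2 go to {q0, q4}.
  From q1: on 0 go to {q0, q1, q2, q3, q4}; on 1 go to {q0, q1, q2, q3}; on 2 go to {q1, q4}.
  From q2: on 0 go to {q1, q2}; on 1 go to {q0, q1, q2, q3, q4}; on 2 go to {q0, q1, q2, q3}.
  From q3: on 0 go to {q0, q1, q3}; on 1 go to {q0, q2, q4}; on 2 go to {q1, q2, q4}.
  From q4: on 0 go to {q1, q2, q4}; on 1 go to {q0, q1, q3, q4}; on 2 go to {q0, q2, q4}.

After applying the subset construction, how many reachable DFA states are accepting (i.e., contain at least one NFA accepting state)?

9

Start state of the DFA: {q0}.
{q0} --0--> {q1, q2}  [new]
{q0} --1--> {q0, q1, q4}  [new]
{q0} --2--> {q0, q4}  [new]
{q1, q2} --0--> {q0, q1, q2, q3, q4}  [new]
{q1, q2} --1--> {q0, q1, q2, q3, q4}  [seen]
{q1, q2} --2--> {q0, q1, q2, q3, q4}  [seen]
{q0, q1, q4} --0--> {q0, q1, q2, q3, q4}  [seen]
{q0, q1, q4} --1--> {q0, q1, q2, q3, q4}  [seen]
{q0, q1, q4} --2--> {q0, q1, q2, q4}  [new]
{q0, q4} --0--> {q1, q2, q4}  [new]
{q0, q4} --1--> {q0, q1, q3, q4}  [new]
{q0, q4} --2--> {q0, q2, q4}  [new]
{q0, q1, q2, q3, q4} --0--> {q0, q1, q2, q3, q4}  [seen]
{q0, q1, q2, q3, q4} --1--> {q0, q1, q2, q3, q4}  [seen]
{q0, q1, q2, q3, q4} --2--> {q0, q1, q2, q3, q4}  [seen]
{q0, q1, q2, q4} --0--> {q0, q1, q2, q3, q4}  [seen]
{q0, q1, q2, q4} --1--> {q0, q1, q2, q3, q4}  [seen]
{q0, q1, q2, q4} --2--> {q0, q1, q2, q3, q4}  [seen]
{q1, q2, q4} --0--> {q0, q1, q2, q3, q4}  [seen]
{q1, q2, q4} --1--> {q0, q1, q2, q3, q4}  [seen]
{q1, q2, q4} --2--> {q0, q1, q2, q3, q4}  [seen]
{q0, q1, q3, q4} --0--> {q0, q1, q2, q3, q4}  [seen]
{q0, q1, q3, q4} --1--> {q0, q1, q2, q3, q4}  [seen]
{q0, q1, q3, q4} --2--> {q0, q1, q2, q4}  [seen]
{q0, q2, q4} --0--> {q1, q2, q4}  [seen]
{q0, q2, q4} --1--> {q0, q1, q2, q3, q4}  [seen]
{q0, q2, q4} --2--> {q0, q1, q2, q3, q4}  [seen]
Reachable DFA states: {q0}, {q1, q2}, {q0, q1, q4}, {q0, q4}, {q0, q1, q2, q3, q4}, {q0, q1, q2, q4}, {q1, q2, q4}, {q0, q1, q3, q4}, {q0, q2, q4}.
Accepting DFA states (contain an NFA accepting state): {q0}, {q1, q2}, {q0, q1, q4}, {q0, q4}, {q0, q1, q2, q3, q4}, {q0, q1, q2, q4}, {q1, q2, q4}, {q0, q1, q3, q4}, {q0, q2, q4}.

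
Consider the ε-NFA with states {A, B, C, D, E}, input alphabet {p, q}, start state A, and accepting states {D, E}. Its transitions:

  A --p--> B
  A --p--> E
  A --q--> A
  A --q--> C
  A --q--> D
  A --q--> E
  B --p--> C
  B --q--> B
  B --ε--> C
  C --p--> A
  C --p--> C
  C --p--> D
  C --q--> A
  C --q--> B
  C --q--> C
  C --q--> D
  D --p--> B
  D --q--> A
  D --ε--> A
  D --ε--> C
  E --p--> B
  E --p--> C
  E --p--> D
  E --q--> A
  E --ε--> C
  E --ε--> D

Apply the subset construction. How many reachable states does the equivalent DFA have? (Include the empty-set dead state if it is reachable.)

3

Start state of the DFA: {A} (ε-closure of the NFA start).
{A} --p--> {A, B, C, D, E}  [new]
{A} --q--> {A, C, D, E}  [new]
{A, B, C, D, E} --p--> {A, B, C, D, E}  [seen]
{A, B, C, D, E} --q--> {A, B, C, D, E}  [seen]
{A, C, D, E} --p--> {A, B, C, D, E}  [seen]
{A, C, D, E} --q--> {A, B, C, D, E}  [seen]
Reachable DFA states: {A}, {A, B, C, D, E}, {A, C, D, E}.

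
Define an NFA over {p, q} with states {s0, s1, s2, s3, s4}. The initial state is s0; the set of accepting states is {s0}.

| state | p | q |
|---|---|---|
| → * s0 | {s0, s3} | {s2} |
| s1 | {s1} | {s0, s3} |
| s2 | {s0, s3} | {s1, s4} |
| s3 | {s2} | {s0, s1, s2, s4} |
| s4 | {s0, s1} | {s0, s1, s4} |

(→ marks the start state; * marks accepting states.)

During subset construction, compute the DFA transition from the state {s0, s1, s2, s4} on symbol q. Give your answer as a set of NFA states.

{s0, s1, s2, s3, s4}

δ(s0,q) = {s2}; δ(s1,q) = {s0, s3}; δ(s2,q) = {s1, s4}; δ(s4,q) = {s0, s1, s4}.
Union: {s0, s1, s2, s3, s4}.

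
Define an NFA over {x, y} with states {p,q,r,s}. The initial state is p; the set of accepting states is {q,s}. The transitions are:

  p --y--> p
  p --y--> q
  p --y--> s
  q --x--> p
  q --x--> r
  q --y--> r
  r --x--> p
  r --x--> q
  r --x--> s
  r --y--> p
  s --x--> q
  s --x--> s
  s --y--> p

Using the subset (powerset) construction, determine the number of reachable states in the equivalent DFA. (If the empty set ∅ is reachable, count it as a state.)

4

Start state of the DFA: {p}.
{p} --x--> ∅  [new]
{p} --y--> {p,q,s}  [new]
∅ --x--> ∅  [seen]
∅ --y--> ∅  [seen]
{p,q,s} --x--> {p,q,r,s}  [new]
{p,q,s} --y--> {p,q,r,s}  [seen]
{p,q,r,s} --x--> {p,q,r,s}  [seen]
{p,q,r,s} --y--> {p,q,r,s}  [seen]
Reachable DFA states: {p}, ∅, {p,q,s}, {p,q,r,s}.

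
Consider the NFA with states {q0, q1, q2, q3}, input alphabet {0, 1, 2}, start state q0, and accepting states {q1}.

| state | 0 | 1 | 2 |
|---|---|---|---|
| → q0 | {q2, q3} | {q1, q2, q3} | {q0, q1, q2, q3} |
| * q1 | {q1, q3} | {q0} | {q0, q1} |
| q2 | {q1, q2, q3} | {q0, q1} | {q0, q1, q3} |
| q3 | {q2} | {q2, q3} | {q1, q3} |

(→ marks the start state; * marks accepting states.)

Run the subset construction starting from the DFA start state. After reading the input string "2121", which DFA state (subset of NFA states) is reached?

Start: {q0}.
δ(q0,2) = {q0, q1, q2, q3}.
Union: {q0, q1, q2, q3}.
After 2: {q0, q1, q2, q3}.
δ(q0,1) = {q1, q2, q3}; δ(q1,1) = {q0}; δ(q2,1) = {q0, q1}; δ(q3,1) = {q2, q3}.
Union: {q0, q1, q2, q3}.
After 1: {q0, q1, q2, q3}.
δ(q0,2) = {q0, q1, q2, q3}; δ(q1,2) = {q0, q1}; δ(q2,2) = {q0, q1, q3}; δ(q3,2) = {q1, q3}.
Union: {q0, q1, q2, q3}.
After 2: {q0, q1, q2, q3}.
δ(q0,1) = {q1, q2, q3}; δ(q1,1) = {q0}; δ(q2,1) = {q0, q1}; δ(q3,1) = {q2, q3}.
Union: {q0, q1, q2, q3}.
After 1: {q0, q1, q2, q3}.

{q0, q1, q2, q3}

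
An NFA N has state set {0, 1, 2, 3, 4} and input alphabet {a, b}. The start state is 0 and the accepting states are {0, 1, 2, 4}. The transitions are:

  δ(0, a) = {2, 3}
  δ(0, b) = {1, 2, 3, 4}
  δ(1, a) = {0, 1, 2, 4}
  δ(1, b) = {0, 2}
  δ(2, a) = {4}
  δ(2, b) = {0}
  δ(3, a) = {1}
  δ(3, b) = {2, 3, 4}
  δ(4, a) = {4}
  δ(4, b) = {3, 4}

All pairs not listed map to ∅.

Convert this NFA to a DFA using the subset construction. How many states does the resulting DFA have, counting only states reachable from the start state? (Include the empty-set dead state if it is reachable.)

7

Start state of the DFA: {0}.
{0} --a--> {2, 3}  [new]
{0} --b--> {1, 2, 3, 4}  [new]
{2, 3} --a--> {1, 4}  [new]
{2, 3} --b--> {0, 2, 3, 4}  [new]
{1, 2, 3, 4} --a--> {0, 1, 2, 4}  [new]
{1, 2, 3, 4} --b--> {0, 2, 3, 4}  [seen]
{1, 4} --a--> {0, 1, 2, 4}  [seen]
{1, 4} --b--> {0, 2, 3, 4}  [seen]
{0, 2, 3, 4} --a--> {1, 2, 3, 4}  [seen]
{0, 2, 3, 4} --b--> {0, 1, 2, 3, 4}  [new]
{0, 1, 2, 4} --a--> {0, 1, 2, 3, 4}  [seen]
{0, 1, 2, 4} --b--> {0, 1, 2, 3, 4}  [seen]
{0, 1, 2, 3, 4} --a--> {0, 1, 2, 3, 4}  [seen]
{0, 1, 2, 3, 4} --b--> {0, 1, 2, 3, 4}  [seen]
Reachable DFA states: {0}, {2, 3}, {1, 2, 3, 4}, {1, 4}, {0, 2, 3, 4}, {0, 1, 2, 4}, {0, 1, 2, 3, 4}.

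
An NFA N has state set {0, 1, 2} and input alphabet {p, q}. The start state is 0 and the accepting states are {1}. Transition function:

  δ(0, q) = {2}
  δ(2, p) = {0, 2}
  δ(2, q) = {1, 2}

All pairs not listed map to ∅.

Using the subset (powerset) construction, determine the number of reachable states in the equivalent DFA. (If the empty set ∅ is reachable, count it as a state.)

5

Start state of the DFA: {0}.
{0} --p--> ∅  [new]
{0} --q--> {2}  [new]
∅ --p--> ∅  [seen]
∅ --q--> ∅  [seen]
{2} --p--> {0, 2}  [new]
{2} --q--> {1, 2}  [new]
{0, 2} --p--> {0, 2}  [seen]
{0, 2} --q--> {1, 2}  [seen]
{1, 2} --p--> {0, 2}  [seen]
{1, 2} --q--> {1, 2}  [seen]
Reachable DFA states: {0}, ∅, {2}, {0, 2}, {1, 2}.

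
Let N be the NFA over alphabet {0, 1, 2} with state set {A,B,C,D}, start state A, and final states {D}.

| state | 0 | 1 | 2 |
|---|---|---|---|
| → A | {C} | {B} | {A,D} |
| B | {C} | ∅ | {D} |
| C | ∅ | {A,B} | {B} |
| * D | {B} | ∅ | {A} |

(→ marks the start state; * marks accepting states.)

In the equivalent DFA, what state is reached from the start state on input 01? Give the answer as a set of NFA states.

Start: {A}.
δ(A,0) = {C}.
Union: {C}.
After 0: {C}.
δ(C,1) = {A,B}.
Union: {A,B}.
After 1: {A,B}.

{A,B}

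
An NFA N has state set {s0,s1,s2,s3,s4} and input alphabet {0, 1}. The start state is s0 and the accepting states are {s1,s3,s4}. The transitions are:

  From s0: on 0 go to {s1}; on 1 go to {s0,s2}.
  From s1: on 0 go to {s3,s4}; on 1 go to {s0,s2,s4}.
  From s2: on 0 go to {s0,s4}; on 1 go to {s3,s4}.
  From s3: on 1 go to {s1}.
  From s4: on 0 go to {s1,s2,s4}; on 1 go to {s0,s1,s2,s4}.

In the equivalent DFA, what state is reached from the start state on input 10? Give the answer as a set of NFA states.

Start: {s0}.
δ(s0,1) = {s0,s2}.
Union: {s0,s2}.
After 1: {s0,s2}.
δ(s0,0) = {s1}; δ(s2,0) = {s0,s4}.
Union: {s0,s1,s4}.
After 0: {s0,s1,s4}.

{s0,s1,s4}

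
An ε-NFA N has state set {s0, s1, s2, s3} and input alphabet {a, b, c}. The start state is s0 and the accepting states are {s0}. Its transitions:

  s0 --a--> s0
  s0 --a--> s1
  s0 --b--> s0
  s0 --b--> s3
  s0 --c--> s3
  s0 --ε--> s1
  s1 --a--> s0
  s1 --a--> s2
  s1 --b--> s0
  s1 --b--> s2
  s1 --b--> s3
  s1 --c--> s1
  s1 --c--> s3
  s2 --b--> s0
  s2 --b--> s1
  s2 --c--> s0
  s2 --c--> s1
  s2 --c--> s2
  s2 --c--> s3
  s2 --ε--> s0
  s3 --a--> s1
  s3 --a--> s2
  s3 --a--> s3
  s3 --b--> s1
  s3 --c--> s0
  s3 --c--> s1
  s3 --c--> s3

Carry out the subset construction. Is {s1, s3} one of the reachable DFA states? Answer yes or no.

Start state of the DFA: {s0, s1} (ε-closure of the NFA start).
{s0, s1} --a--> {s0, s1, s2}  [new]
{s0, s1} --b--> {s0, s1, s2, s3}  [new]
{s0, s1} --c--> {s1, s3}  [new]
{s0, s1, s2} --a--> {s0, s1, s2}  [seen]
{s0, s1, s2} --b--> {s0, s1, s2, s3}  [seen]
{s0, s1, s2} --c--> {s0, s1, s2, s3}  [seen]
{s0, s1, s2, s3} --a--> {s0, s1, s2, s3}  [seen]
{s0, s1, s2, s3} --b--> {s0, s1, s2, s3}  [seen]
{s0, s1, s2, s3} --c--> {s0, s1, s2, s3}  [seen]
{s1, s3} --a--> {s0, s1, s2, s3}  [seen]
{s1, s3} --b--> {s0, s1, s2, s3}  [seen]
{s1, s3} --c--> {s0, s1, s3}  [new]
{s0, s1, s3} --a--> {s0, s1, s2, s3}  [seen]
{s0, s1, s3} --b--> {s0, s1, s2, s3}  [seen]
{s0, s1, s3} --c--> {s0, s1, s3}  [seen]
Reachable DFA states: {s0, s1}, {s0, s1, s2}, {s0, s1, s2, s3}, {s1, s3}, {s0, s1, s3}.
{s1, s3} is among them.

yes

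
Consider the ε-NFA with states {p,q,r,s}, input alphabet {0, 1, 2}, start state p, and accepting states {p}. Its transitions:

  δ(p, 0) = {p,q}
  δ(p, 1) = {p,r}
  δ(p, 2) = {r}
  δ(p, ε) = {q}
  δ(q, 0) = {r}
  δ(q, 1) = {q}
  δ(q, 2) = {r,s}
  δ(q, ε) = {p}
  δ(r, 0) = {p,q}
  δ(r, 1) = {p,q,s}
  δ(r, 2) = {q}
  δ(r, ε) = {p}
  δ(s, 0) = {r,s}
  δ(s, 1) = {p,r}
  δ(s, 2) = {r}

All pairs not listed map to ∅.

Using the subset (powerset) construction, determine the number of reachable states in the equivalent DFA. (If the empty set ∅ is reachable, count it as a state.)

Start state of the DFA: {p,q} (ε-closure of the NFA start).
{p,q} --0--> {p,q,r}  [new]
{p,q} --1--> {p,q,r}  [seen]
{p,q} --2--> {p,q,r,s}  [new]
{p,q,r} --0--> {p,q,r}  [seen]
{p,q,r} --1--> {p,q,r,s}  [seen]
{p,q,r} --2--> {p,q,r,s}  [seen]
{p,q,r,s} --0--> {p,q,r,s}  [seen]
{p,q,r,s} --1--> {p,q,r,s}  [seen]
{p,q,r,s} --2--> {p,q,r,s}  [seen]
Reachable DFA states: {p,q}, {p,q,r}, {p,q,r,s}.

3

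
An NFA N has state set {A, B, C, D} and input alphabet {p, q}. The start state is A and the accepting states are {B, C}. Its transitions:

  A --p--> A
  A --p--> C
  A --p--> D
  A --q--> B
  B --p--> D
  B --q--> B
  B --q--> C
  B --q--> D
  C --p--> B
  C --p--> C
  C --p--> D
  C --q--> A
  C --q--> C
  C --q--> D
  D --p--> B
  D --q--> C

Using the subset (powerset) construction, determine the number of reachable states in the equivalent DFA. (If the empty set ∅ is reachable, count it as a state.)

Start state of the DFA: {A}.
{A} --p--> {A, C, D}  [new]
{A} --q--> {B}  [new]
{A, C, D} --p--> {A, B, C, D}  [new]
{A, C, D} --q--> {A, B, C, D}  [seen]
{B} --p--> {D}  [new]
{B} --q--> {B, C, D}  [new]
{A, B, C, D} --p--> {A, B, C, D}  [seen]
{A, B, C, D} --q--> {A, B, C, D}  [seen]
{D} --p--> {B}  [seen]
{D} --q--> {C}  [new]
{B, C, D} --p--> {B, C, D}  [seen]
{B, C, D} --q--> {A, B, C, D}  [seen]
{C} --p--> {B, C, D}  [seen]
{C} --q--> {A, C, D}  [seen]
Reachable DFA states: {A}, {A, C, D}, {B}, {A, B, C, D}, {D}, {B, C, D}, {C}.

7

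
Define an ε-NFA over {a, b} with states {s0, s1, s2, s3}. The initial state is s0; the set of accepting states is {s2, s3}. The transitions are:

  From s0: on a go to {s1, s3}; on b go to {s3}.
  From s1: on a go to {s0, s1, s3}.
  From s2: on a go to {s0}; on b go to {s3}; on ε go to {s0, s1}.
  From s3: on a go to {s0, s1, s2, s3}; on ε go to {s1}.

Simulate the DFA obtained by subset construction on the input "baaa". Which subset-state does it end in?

{s0, s1, s2, s3}

Start: {s0}.
δ(s0,b) = {s3}.
Union: {s3}.
ε-closure gives {s1, s3}.
After b: {s1, s3}.
δ(s1,a) = {s0, s1, s3}; δ(s3,a) = {s0, s1, s2, s3}.
Union: {s0, s1, s2, s3}.
After a: {s0, s1, s2, s3}.
δ(s0,a) = {s1, s3}; δ(s1,a) = {s0, s1, s3}; δ(s2,a) = {s0}; δ(s3,a) = {s0, s1, s2, s3}.
Union: {s0, s1, s2, s3}.
After a: {s0, s1, s2, s3}.
δ(s0,a) = {s1, s3}; δ(s1,a) = {s0, s1, s3}; δ(s2,a) = {s0}; δ(s3,a) = {s0, s1, s2, s3}.
Union: {s0, s1, s2, s3}.
After a: {s0, s1, s2, s3}.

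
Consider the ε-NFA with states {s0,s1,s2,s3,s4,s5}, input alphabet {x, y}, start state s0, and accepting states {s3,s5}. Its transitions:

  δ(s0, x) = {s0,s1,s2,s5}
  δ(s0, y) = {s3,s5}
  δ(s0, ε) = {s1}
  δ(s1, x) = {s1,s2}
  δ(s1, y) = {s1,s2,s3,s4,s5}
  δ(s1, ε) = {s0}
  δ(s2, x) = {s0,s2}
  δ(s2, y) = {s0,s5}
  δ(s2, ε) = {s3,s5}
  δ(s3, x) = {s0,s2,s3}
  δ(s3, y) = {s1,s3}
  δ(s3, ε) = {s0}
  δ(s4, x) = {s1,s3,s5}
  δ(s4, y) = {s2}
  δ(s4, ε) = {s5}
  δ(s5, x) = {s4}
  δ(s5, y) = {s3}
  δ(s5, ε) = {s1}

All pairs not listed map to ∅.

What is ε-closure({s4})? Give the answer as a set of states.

Begin with {s4}.
s4 →ε {s5}; add s5.
s5 →ε {s1}; add s1.
s1 →ε {s0}; add s0.
ε-closure = {s0,s1,s4,s5}.

{s0,s1,s4,s5}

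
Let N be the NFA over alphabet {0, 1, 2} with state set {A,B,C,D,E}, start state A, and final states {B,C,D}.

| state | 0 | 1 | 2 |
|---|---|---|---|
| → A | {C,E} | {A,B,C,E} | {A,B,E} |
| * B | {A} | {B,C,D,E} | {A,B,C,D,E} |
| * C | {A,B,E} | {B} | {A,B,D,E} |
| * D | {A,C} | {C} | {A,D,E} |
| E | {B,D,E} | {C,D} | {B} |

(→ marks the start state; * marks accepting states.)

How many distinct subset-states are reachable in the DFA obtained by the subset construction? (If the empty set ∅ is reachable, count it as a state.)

8

Start state of the DFA: {A}.
{A} --0--> {C,E}  [new]
{A} --1--> {A,B,C,E}  [new]
{A} --2--> {A,B,E}  [new]
{C,E} --0--> {A,B,D,E}  [new]
{C,E} --1--> {B,C,D}  [new]
{C,E} --2--> {A,B,D,E}  [seen]
{A,B,C,E} --0--> {A,B,C,D,E}  [new]
{A,B,C,E} --1--> {A,B,C,D,E}  [seen]
{A,B,C,E} --2--> {A,B,C,D,E}  [seen]
{A,B,E} --0--> {A,B,C,D,E}  [seen]
{A,B,E} --1--> {A,B,C,D,E}  [seen]
{A,B,E} --2--> {A,B,C,D,E}  [seen]
{A,B,D,E} --0--> {A,B,C,D,E}  [seen]
{A,B,D,E} --1--> {A,B,C,D,E}  [seen]
{A,B,D,E} --2--> {A,B,C,D,E}  [seen]
{B,C,D} --0--> {A,B,C,E}  [seen]
{B,C,D} --1--> {B,C,D,E}  [new]
{B,C,D} --2--> {A,B,C,D,E}  [seen]
{A,B,C,D,E} --0--> {A,B,C,D,E}  [seen]
{A,B,C,D,E} --1--> {A,B,C,D,E}  [seen]
{A,B,C,D,E} --2--> {A,B,C,D,E}  [seen]
{B,C,D,E} --0--> {A,B,C,D,E}  [seen]
{B,C,D,E} --1--> {B,C,D,E}  [seen]
{B,C,D,E} --2--> {A,B,C,D,E}  [seen]
Reachable DFA states: {A}, {C,E}, {A,B,C,E}, {A,B,E}, {A,B,D,E}, {B,C,D}, {A,B,C,D,E}, {B,C,D,E}.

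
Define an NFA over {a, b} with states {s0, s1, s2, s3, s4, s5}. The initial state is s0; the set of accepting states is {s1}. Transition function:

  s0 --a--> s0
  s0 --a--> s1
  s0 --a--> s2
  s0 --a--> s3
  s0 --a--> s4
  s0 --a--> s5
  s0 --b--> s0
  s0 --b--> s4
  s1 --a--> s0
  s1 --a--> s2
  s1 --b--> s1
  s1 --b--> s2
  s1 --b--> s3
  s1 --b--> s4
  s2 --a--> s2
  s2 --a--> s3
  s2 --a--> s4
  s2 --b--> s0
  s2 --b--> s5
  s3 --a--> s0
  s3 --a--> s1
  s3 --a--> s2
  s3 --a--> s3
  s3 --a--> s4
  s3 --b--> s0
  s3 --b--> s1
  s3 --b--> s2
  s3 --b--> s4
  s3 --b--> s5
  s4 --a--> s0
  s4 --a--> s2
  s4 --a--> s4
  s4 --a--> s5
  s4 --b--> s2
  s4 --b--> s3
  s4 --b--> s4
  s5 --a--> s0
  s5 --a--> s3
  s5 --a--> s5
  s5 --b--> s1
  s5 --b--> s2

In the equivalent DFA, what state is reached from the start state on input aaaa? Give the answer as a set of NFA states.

Start: {s0}.
δ(s0,a) = {s0, s1, s2, s3, s4, s5}.
Union: {s0, s1, s2, s3, s4, s5}.
After a: {s0, s1, s2, s3, s4, s5}.
δ(s0,a) = {s0, s1, s2, s3, s4, s5}; δ(s1,a) = {s0, s2}; δ(s2,a) = {s2, s3, s4}; δ(s3,a) = {s0, s1, s2, s3, s4}; δ(s4,a) = {s0, s2, s4, s5}; δ(s5,a) = {s0, s3, s5}.
Union: {s0, s1, s2, s3, s4, s5}.
After a: {s0, s1, s2, s3, s4, s5}.
δ(s0,a) = {s0, s1, s2, s3, s4, s5}; δ(s1,a) = {s0, s2}; δ(s2,a) = {s2, s3, s4}; δ(s3,a) = {s0, s1, s2, s3, s4}; δ(s4,a) = {s0, s2, s4, s5}; δ(s5,a) = {s0, s3, s5}.
Union: {s0, s1, s2, s3, s4, s5}.
After a: {s0, s1, s2, s3, s4, s5}.
δ(s0,a) = {s0, s1, s2, s3, s4, s5}; δ(s1,a) = {s0, s2}; δ(s2,a) = {s2, s3, s4}; δ(s3,a) = {s0, s1, s2, s3, s4}; δ(s4,a) = {s0, s2, s4, s5}; δ(s5,a) = {s0, s3, s5}.
Union: {s0, s1, s2, s3, s4, s5}.
After a: {s0, s1, s2, s3, s4, s5}.

{s0, s1, s2, s3, s4, s5}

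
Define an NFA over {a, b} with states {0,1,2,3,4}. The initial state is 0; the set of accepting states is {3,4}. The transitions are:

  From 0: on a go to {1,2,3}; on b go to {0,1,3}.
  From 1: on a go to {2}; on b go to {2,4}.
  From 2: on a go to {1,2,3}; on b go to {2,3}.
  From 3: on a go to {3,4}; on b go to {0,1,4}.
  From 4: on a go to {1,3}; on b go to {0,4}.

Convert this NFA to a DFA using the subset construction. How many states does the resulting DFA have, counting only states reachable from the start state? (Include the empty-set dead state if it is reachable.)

5

Start state of the DFA: {0}.
{0} --a--> {1,2,3}  [new]
{0} --b--> {0,1,3}  [new]
{1,2,3} --a--> {1,2,3,4}  [new]
{1,2,3} --b--> {0,1,2,3,4}  [new]
{0,1,3} --a--> {1,2,3,4}  [seen]
{0,1,3} --b--> {0,1,2,3,4}  [seen]
{1,2,3,4} --a--> {1,2,3,4}  [seen]
{1,2,3,4} --b--> {0,1,2,3,4}  [seen]
{0,1,2,3,4} --a--> {1,2,3,4}  [seen]
{0,1,2,3,4} --b--> {0,1,2,3,4}  [seen]
Reachable DFA states: {0}, {1,2,3}, {0,1,3}, {1,2,3,4}, {0,1,2,3,4}.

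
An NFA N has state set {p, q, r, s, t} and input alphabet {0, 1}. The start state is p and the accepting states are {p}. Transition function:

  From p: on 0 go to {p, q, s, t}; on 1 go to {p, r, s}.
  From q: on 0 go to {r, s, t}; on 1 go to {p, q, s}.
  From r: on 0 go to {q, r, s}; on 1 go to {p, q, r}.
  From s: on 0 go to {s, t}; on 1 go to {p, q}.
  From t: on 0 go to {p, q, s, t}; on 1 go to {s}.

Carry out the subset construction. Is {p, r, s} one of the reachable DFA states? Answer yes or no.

yes

Start state of the DFA: {p}.
{p} --0--> {p, q, s, t}  [new]
{p} --1--> {p, r, s}  [new]
{p, q, s, t} --0--> {p, q, r, s, t}  [new]
{p, q, s, t} --1--> {p, q, r, s}  [new]
{p, r, s} --0--> {p, q, r, s, t}  [seen]
{p, r, s} --1--> {p, q, r, s}  [seen]
{p, q, r, s, t} --0--> {p, q, r, s, t}  [seen]
{p, q, r, s, t} --1--> {p, q, r, s}  [seen]
{p, q, r, s} --0--> {p, q, r, s, t}  [seen]
{p, q, r, s} --1--> {p, q, r, s}  [seen]
Reachable DFA states: {p}, {p, q, s, t}, {p, r, s}, {p, q, r, s, t}, {p, q, r, s}.
{p, r, s} is among them.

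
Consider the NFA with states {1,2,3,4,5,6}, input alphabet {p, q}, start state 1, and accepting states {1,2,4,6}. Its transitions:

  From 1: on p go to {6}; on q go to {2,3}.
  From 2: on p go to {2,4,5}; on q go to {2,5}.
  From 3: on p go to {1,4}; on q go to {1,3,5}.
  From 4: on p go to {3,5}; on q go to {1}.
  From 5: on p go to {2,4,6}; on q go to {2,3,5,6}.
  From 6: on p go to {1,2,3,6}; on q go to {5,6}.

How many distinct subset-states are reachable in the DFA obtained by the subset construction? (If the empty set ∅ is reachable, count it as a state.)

Start state of the DFA: {1}.
{1} --p--> {6}  [new]
{1} --q--> {2,3}  [new]
{6} --p--> {1,2,3,6}  [new]
{6} --q--> {5,6}  [new]
{2,3} --p--> {1,2,4,5}  [new]
{2,3} --q--> {1,2,3,5}  [new]
{1,2,3,6} --p--> {1,2,3,4,5,6}  [new]
{1,2,3,6} --q--> {1,2,3,5,6}  [new]
{5,6} --p--> {1,2,3,4,6}  [new]
{5,6} --q--> {2,3,5,6}  [new]
{1,2,4,5} --p--> {2,3,4,5,6}  [new]
{1,2,4,5} --q--> {1,2,3,5,6}  [seen]
{1,2,3,5} --p--> {1,2,4,5,6}  [new]
{1,2,3,5} --q--> {1,2,3,5,6}  [seen]
{1,2,3,4,5,6} --p--> {1,2,3,4,5,6}  [seen]
{1,2,3,4,5,6} --q--> {1,2,3,5,6}  [seen]
{1,2,3,5,6} --p--> {1,2,3,4,5,6}  [seen]
{1,2,3,5,6} --q--> {1,2,3,5,6}  [seen]
{1,2,3,4,6} --p--> {1,2,3,4,5,6}  [seen]
{1,2,3,4,6} --q--> {1,2,3,5,6}  [seen]
{2,3,5,6} --p--> {1,2,3,4,5,6}  [seen]
{2,3,5,6} --q--> {1,2,3,5,6}  [seen]
{2,3,4,5,6} --p--> {1,2,3,4,5,6}  [seen]
{2,3,4,5,6} --q--> {1,2,3,5,6}  [seen]
{1,2,4,5,6} --p--> {1,2,3,4,5,6}  [seen]
{1,2,4,5,6} --q--> {1,2,3,5,6}  [seen]
Reachable DFA states: {1}, {6}, {2,3}, {1,2,3,6}, {5,6}, {1,2,4,5}, {1,2,3,5}, {1,2,3,4,5,6}, {1,2,3,5,6}, {1,2,3,4,6}, {2,3,5,6}, {2,3,4,5,6}, {1,2,4,5,6}.

13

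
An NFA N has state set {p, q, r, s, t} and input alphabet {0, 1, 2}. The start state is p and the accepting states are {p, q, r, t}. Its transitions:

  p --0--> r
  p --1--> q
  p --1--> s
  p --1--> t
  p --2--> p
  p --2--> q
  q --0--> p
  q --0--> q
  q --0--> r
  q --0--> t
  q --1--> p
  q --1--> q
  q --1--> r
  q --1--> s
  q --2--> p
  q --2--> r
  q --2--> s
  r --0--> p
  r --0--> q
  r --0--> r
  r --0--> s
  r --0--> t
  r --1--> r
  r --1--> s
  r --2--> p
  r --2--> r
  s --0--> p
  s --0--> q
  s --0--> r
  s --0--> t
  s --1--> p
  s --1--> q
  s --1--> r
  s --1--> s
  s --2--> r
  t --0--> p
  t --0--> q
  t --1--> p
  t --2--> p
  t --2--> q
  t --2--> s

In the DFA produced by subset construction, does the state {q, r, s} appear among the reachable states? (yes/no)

Start state of the DFA: {p}.
{p} --0--> {r}  [new]
{p} --1--> {q, s, t}  [new]
{p} --2--> {p, q}  [new]
{r} --0--> {p, q, r, s, t}  [new]
{r} --1--> {r, s}  [new]
{r} --2--> {p, r}  [new]
{q, s, t} --0--> {p, q, r, t}  [new]
{q, s, t} --1--> {p, q, r, s}  [new]
{q, s, t} --2--> {p, q, r, s}  [seen]
{p, q} --0--> {p, q, r, t}  [seen]
{p, q} --1--> {p, q, r, s, t}  [seen]
{p, q} --2--> {p, q, r, s}  [seen]
{p, q, r, s, t} --0--> {p, q, r, s, t}  [seen]
{p, q, r, s, t} --1--> {p, q, r, s, t}  [seen]
{p, q, r, s, t} --2--> {p, q, r, s}  [seen]
{r, s} --0--> {p, q, r, s, t}  [seen]
{r, s} --1--> {p, q, r, s}  [seen]
{r, s} --2--> {p, r}  [seen]
{p, r} --0--> {p, q, r, s, t}  [seen]
{p, r} --1--> {q, r, s, t}  [new]
{p, r} --2--> {p, q, r}  [new]
{p, q, r, t} --0--> {p, q, r, s, t}  [seen]
{p, q, r, t} --1--> {p, q, r, s, t}  [seen]
{p, q, r, t} --2--> {p, q, r, s}  [seen]
{p, q, r, s} --0--> {p, q, r, s, t}  [seen]
{p, q, r, s} --1--> {p, q, r, s, t}  [seen]
{p, q, r, s} --2--> {p, q, r, s}  [seen]
{q, r, s, t} --0--> {p, q, r, s, t}  [seen]
{q, r, s, t} --1--> {p, q, r, s}  [seen]
{q, r, s, t} --2--> {p, q, r, s}  [seen]
{p, q, r} --0--> {p, q, r, s, t}  [seen]
{p, q, r} --1--> {p, q, r, s, t}  [seen]
{p, q, r} --2--> {p, q, r, s}  [seen]
Reachable DFA states: {p}, {r}, {q, s, t}, {p, q}, {p, q, r, s, t}, {r, s}, {p, r}, {p, q, r, t}, {p, q, r, s}, {q, r, s, t}, {p, q, r}.
{q, r, s} is not among them.

no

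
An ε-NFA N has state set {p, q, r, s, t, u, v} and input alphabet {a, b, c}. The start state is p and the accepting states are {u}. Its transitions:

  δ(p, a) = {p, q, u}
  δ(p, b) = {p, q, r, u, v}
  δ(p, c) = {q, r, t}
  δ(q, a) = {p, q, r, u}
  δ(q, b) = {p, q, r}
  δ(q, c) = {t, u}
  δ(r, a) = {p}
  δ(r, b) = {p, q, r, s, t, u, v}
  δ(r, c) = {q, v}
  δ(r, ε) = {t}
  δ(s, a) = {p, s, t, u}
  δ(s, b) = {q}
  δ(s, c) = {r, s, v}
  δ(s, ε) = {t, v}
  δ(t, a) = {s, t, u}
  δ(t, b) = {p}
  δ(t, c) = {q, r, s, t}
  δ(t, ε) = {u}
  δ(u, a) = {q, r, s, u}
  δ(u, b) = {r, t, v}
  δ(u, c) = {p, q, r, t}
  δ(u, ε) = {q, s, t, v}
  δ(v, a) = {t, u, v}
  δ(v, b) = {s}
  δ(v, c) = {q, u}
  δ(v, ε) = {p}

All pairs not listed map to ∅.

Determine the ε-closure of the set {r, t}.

Begin with {r, t}.
t →ε {u}; add u.
u →ε {q, s, t, v}; add q, s, v.
v →ε {p}; add p.
ε-closure = {p, q, r, s, t, u, v}.

{p, q, r, s, t, u, v}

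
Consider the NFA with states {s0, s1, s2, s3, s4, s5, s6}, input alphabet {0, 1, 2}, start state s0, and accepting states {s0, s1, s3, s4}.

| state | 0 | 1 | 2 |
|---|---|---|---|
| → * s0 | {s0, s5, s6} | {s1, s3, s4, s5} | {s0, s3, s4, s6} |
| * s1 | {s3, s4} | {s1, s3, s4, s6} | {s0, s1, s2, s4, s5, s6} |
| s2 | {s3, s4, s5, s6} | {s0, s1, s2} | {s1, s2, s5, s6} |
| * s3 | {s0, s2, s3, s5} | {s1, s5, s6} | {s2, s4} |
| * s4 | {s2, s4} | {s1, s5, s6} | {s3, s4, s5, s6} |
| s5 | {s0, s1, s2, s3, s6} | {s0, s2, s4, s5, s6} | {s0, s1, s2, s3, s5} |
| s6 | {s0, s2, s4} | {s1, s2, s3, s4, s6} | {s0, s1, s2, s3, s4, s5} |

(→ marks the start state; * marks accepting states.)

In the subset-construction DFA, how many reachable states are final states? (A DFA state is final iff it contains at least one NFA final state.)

Start state of the DFA: {s0}.
{s0} --0--> {s0, s5, s6}  [new]
{s0} --1--> {s1, s3, s4, s5}  [new]
{s0} --2--> {s0, s3, s4, s6}  [new]
{s0, s5, s6} --0--> {s0, s1, s2, s3, s4, s5, s6}  [new]
{s0, s5, s6} --1--> {s0, s1, s2, s3, s4, s5, s6}  [seen]
{s0, s5, s6} --2--> {s0, s1, s2, s3, s4, s5, s6}  [seen]
{s1, s3, s4, s5} --0--> {s0, s1, s2, s3, s4, s5, s6}  [seen]
{s1, s3, s4, s5} --1--> {s0, s1, s2, s3, s4, s5, s6}  [seen]
{s1, s3, s4, s5} --2--> {s0, s1, s2, s3, s4, s5, s6}  [seen]
{s0, s3, s4, s6} --0--> {s0, s2, s3, s4, s5, s6}  [new]
{s0, s3, s4, s6} --1--> {s1, s2, s3, s4, s5, s6}  [new]
{s0, s3, s4, s6} --2--> {s0, s1, s2, s3, s4, s5, s6}  [seen]
{s0, s1, s2, s3, s4, s5, s6} --0--> {s0, s1, s2, s3, s4, s5, s6}  [seen]
{s0, s1, s2, s3, s4, s5, s6} --1--> {s0, s1, s2, s3, s4, s5, s6}  [seen]
{s0, s1, s2, s3, s4, s5, s6} --2--> {s0, s1, s2, s3, s4, s5, s6}  [seen]
{s0, s2, s3, s4, s5, s6} --0--> {s0, s1, s2, s3, s4, s5, s6}  [seen]
{s0, s2, s3, s4, s5, s6} --1--> {s0, s1, s2, s3, s4, s5, s6}  [seen]
{s0, s2, s3, s4, s5, s6} --2--> {s0, s1, s2, s3, s4, s5, s6}  [seen]
{s1, s2, s3, s4, s5, s6} --0--> {s0, s1, s2, s3, s4, s5, s6}  [seen]
{s1, s2, s3, s4, s5, s6} --1--> {s0, s1, s2, s3, s4, s5, s6}  [seen]
{s1, s2, s3, s4, s5, s6} --2--> {s0, s1, s2, s3, s4, s5, s6}  [seen]
Reachable DFA states: {s0}, {s0, s5, s6}, {s1, s3, s4, s5}, {s0, s3, s4, s6}, {s0, s1, s2, s3, s4, s5, s6}, {s0, s2, s3, s4, s5, s6}, {s1, s2, s3, s4, s5, s6}.
Accepting DFA states (contain an NFA accepting state): {s0}, {s0, s5, s6}, {s1, s3, s4, s5}, {s0, s3, s4, s6}, {s0, s1, s2, s3, s4, s5, s6}, {s0, s2, s3, s4, s5, s6}, {s1, s2, s3, s4, s5, s6}.

7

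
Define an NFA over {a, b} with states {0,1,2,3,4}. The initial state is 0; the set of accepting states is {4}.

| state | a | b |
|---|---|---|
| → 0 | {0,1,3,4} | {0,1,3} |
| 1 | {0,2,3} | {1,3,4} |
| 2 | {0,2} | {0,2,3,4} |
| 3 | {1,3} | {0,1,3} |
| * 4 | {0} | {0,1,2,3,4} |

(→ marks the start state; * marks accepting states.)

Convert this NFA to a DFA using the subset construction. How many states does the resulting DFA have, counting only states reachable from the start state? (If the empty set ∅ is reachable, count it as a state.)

4

Start state of the DFA: {0}.
{0} --a--> {0,1,3,4}  [new]
{0} --b--> {0,1,3}  [new]
{0,1,3,4} --a--> {0,1,2,3,4}  [new]
{0,1,3,4} --b--> {0,1,2,3,4}  [seen]
{0,1,3} --a--> {0,1,2,3,4}  [seen]
{0,1,3} --b--> {0,1,3,4}  [seen]
{0,1,2,3,4} --a--> {0,1,2,3,4}  [seen]
{0,1,2,3,4} --b--> {0,1,2,3,4}  [seen]
Reachable DFA states: {0}, {0,1,3,4}, {0,1,3}, {0,1,2,3,4}.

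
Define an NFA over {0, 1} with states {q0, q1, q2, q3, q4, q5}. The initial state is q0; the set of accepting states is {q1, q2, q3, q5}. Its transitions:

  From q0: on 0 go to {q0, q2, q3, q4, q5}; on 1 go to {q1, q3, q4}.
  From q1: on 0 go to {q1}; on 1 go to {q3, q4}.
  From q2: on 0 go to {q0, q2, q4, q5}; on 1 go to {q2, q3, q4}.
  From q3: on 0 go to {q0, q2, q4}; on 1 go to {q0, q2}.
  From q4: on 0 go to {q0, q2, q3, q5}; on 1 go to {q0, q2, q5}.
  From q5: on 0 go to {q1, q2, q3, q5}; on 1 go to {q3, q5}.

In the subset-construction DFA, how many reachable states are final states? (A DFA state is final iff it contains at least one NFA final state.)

Start state of the DFA: {q0}.
{q0} --0--> {q0, q2, q3, q4, q5}  [new]
{q0} --1--> {q1, q3, q4}  [new]
{q0, q2, q3, q4, q5} --0--> {q0, q1, q2, q3, q4, q5}  [new]
{q0, q2, q3, q4, q5} --1--> {q0, q1, q2, q3, q4, q5}  [seen]
{q1, q3, q4} --0--> {q0, q1, q2, q3, q4, q5}  [seen]
{q1, q3, q4} --1--> {q0, q2, q3, q4, q5}  [seen]
{q0, q1, q2, q3, q4, q5} --0--> {q0, q1, q2, q3, q4, q5}  [seen]
{q0, q1, q2, q3, q4, q5} --1--> {q0, q1, q2, q3, q4, q5}  [seen]
Reachable DFA states: {q0}, {q0, q2, q3, q4, q5}, {q1, q3, q4}, {q0, q1, q2, q3, q4, q5}.
Accepting DFA states (contain an NFA accepting state): {q0, q2, q3, q4, q5}, {q1, q3, q4}, {q0, q1, q2, q3, q4, q5}.

3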